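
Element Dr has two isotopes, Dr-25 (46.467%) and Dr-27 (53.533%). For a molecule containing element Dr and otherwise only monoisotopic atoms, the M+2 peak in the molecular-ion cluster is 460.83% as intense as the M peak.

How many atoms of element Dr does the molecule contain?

4

With n Dr atoms, P(M+2)/P(M) = C(n,1)·p^(n−1)q / p^n = n·q/p = n · 0.53533/0.46467.
n = 4.6083 × 0.46467/0.53533 = 4.00 ≈ 4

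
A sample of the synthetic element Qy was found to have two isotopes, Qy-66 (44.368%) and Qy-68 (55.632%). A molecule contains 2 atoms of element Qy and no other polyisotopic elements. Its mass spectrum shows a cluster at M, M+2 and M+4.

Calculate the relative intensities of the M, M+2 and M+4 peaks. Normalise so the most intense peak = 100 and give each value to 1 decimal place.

Each Qy atom is independently Qy-66 (p = 0.44368) or Qy-68 (q = 0.55632); the cluster is the binomial expansion (p + q)^2.
P(M) = 0.44368^2 = 0.196852
P(M+2) = 2 × 0.44368^1 × 0.55632^1 = 0.493656
P(M+4) = 0.55632^2 = 0.309492
The M+2 peak is largest (0.493656); scaling to 100 gives 39.9 : 100.0 : 62.7.

39.9 : 100.0 : 62.7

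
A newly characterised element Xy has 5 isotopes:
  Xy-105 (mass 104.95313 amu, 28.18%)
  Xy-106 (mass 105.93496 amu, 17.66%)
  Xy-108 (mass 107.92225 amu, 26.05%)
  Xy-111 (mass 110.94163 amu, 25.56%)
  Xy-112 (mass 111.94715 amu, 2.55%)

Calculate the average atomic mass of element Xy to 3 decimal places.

107.609 amu

Ar = Σ fᵢ·mᵢ = 0.2818 × 104.95313 + 0.1766 × 105.93496 + 0.2605 × 107.92225 + 0.2556 × 110.94163 + 0.0255 × 111.94715
= 29.575792 + 18.708114 + 28.113746 + 28.356681 + 2.854652 = 107.608985 amu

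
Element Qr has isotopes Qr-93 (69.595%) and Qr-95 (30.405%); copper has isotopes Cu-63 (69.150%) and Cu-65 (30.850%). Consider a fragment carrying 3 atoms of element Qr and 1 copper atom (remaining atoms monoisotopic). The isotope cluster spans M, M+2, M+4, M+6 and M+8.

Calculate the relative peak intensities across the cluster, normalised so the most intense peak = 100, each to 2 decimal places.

56.92 : 100.00 : 65.88 : 19.29 : 2.12

Element Qr pattern (n=3): 0.33708088 : 0.44179657 : 0.19301422 : 0.02810833
Copper pattern (n=1): 0.6915 : 0.3085
Convolve the two distributions (both contribute in 2-u steps):
  M: 0.33708088×0.6915 = 0.233091
  M+2: 0.33708088×0.3085 + 0.44179657×0.6915 = 0.409492
  M+4: 0.44179657×0.3085 + 0.19301422×0.6915 = 0.269764
  M+6: 0.19301422×0.3085 + 0.02810833×0.6915 = 0.078982
  M+8: 0.02810833×0.3085 = 0.008671
Scale to base peak (0.409492) = 100: 56.92 : 100.00 : 65.88 : 19.29 : 2.12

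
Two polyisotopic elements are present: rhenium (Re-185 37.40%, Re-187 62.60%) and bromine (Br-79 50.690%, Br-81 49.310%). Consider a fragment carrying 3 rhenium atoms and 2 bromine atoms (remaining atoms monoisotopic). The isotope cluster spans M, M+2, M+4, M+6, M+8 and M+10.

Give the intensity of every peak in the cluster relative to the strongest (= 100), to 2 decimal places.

3.88 : 27.01 : 74.13 : 100.00 : 66.21 : 17.20

Rhenium pattern (n=3): 0.05231362 : 0.26268713 : 0.43968487 : 0.24531438
Bromine pattern (n=2): 0.25694761 : 0.49990478 : 0.24314761
Convolve the two distributions (both contribute in 2-u steps):
  M: 0.05231362×0.25694761 = 0.013442
  M+2: 0.05231362×0.49990478 + 0.26268713×0.25694761 = 0.093649
  M+4: 0.05231362×0.24314761 + 0.26268713×0.49990478 + 0.43968487×0.25694761 = 0.257014
  M+6: 0.26268713×0.24314761 + 0.43968487×0.49990478 + 0.24531438×0.25694761 = 0.346705
  M+8: 0.43968487×0.24314761 + 0.24531438×0.49990478 = 0.229542
  M+10: 0.24531438×0.24314761 = 0.059648
Scale to base peak (0.346705) = 100: 3.88 : 27.01 : 74.13 : 100.00 : 66.21 : 17.20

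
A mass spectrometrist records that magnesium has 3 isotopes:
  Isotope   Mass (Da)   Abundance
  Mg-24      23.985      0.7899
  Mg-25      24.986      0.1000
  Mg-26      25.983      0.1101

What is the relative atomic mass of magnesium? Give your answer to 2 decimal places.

24.31 Da

Weight each isotope mass by its fractional abundance: 0.7899 × 23.985 + 0.1000 × 24.986 + 0.1101 × 25.983
= 18.9458 + 2.4986 + 2.8607 = 24.3051 Da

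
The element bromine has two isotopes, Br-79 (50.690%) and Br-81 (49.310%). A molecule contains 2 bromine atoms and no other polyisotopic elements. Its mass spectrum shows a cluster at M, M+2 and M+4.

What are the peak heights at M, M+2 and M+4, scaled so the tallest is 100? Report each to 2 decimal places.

51.40 : 100.00 : 48.64

Expanding (0.50690 + 0.49310)^2:
P(M) = 0.50690^2 = 0.256948
P(M+2) = 2 × 0.50690^1 × 0.49310^1 = 0.499905
P(M+4) = 0.49310^2 = 0.243148
The M+2 peak is largest (0.499905); scaling to 100 gives 51.40 : 100.00 : 48.64.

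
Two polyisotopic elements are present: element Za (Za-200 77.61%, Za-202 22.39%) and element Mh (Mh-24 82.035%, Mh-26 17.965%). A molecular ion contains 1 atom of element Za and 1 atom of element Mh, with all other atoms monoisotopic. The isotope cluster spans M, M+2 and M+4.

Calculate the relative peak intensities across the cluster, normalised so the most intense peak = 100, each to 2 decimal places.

Element Za pattern (n=1): 0.7761 : 0.2239
Element Mh pattern (n=1): 0.82035 : 0.17965
Convolve the two distributions (both contribute in 2-u steps):
  M: 0.7761×0.82035 = 0.636674
  M+2: 0.7761×0.17965 + 0.2239×0.82035 = 0.323103
  M+4: 0.2239×0.17965 = 0.040224
Scale to base peak (0.636674) = 100: 100.00 : 50.75 : 6.32

100.00 : 50.75 : 6.32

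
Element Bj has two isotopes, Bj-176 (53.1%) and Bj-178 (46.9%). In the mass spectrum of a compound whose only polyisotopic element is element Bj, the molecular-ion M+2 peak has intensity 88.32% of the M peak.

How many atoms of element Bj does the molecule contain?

For n independent Bj atoms, I(M+2)/I(M) = n · (abundance Bj-178) / (abundance Bj-176) = n · 0.469/0.531.
n = 0.8832 × 0.531/0.469 = 1.00 ≈ 1

1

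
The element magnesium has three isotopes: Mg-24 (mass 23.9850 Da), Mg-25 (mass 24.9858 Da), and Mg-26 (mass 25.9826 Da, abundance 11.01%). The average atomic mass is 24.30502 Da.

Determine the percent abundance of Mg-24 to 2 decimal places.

The remaining 88.99% is split between Mg-24 (fraction x) and Mg-25 (fraction 0.8899 − x).
Substituting: 23.9850x + 24.9858(0.8899 − x) = 21.44433574
(23.9850 − 24.9858)x = -0.79052768  ⇒  x = 0.78990, y = 0.10000
Mg-24: 78.99%, Mg-25: 10.00%.

78.99%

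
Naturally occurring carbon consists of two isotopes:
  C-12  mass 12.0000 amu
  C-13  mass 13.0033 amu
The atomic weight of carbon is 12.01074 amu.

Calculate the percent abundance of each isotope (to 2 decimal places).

With x = fraction of C-12 (so C-13 is 1 − x):
12.0000·x + 13.0033·(1 − x) = 12.01074
(12.0000 − 13.0033)·x = 12.01074 − 13.0033
x = -0.99256 / -1.0033 = 0.98930 → 98.93% C-12, 1.07% C-13.

C-12: 98.93%, C-13: 1.07%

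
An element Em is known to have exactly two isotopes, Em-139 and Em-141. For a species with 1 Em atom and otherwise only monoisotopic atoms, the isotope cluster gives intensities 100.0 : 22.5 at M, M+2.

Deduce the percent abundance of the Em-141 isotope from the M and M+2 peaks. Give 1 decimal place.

18.4%

Let p = fractional abundance of Em-139. I(M+2)/I(M) = [C(1,1)·p^0·(1−p)] / p^1 = 1·(1−p)/p = 22.5/100.0 = 0.2250
(1−p)/p = 0.2250/1 = 0.2250  ⇒  p = 1/(1 + 0.2250) = 0.8163
Em-139: 81.6%, Em-141: 18.4%.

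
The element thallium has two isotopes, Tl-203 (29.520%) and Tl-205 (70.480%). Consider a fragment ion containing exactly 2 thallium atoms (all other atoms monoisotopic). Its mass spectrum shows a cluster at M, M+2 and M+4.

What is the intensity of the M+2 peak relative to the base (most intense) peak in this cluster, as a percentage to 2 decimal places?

Term probabilities: M 0.0871, M+2 0.4161, M+4 0.4967. Base peak = M+4.
P(M+4) = C(2,2) × 0.29520^0 × 0.70480^2 = 1 × 1.0000 × 0.49674304 = 0.496743 (base)
P(M+2) = C(2,1) × 0.29520^1 × 0.70480^1 = 2 × 0.2952 × 0.7048 = 0.416114
Relative intensity = 0.416114 / 0.496743 × 100 = 83.77

83.77%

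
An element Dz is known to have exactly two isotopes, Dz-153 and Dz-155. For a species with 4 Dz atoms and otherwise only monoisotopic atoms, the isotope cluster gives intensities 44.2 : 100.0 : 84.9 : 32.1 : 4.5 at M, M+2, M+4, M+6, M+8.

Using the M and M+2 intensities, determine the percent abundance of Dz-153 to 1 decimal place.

If p is the fraction of Dz that is Dz-153, then I(M+2)/I(M) = [C(4,1)·p^3·(1−p)] / p^4 = 4·(1−p)/p = 100.0/44.2 = 2.2624
(1−p)/p = 2.2624/4 = 0.5656  ⇒  p = 1/(1 + 0.5656) = 0.6387
Dz-153: 63.9%, Dz-155: 36.1%.

63.9%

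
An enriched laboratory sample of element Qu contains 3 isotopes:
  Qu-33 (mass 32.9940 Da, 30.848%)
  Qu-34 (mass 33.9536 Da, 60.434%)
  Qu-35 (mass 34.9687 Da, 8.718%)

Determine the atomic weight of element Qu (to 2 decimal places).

33.75 Da

The abundance-weighted mean is 0.30848 × 32.9940 + 0.60434 × 33.9536 + 0.08718 × 34.9687
= 10.17799 + 20.51952 + 3.04857 = 33.74608 Da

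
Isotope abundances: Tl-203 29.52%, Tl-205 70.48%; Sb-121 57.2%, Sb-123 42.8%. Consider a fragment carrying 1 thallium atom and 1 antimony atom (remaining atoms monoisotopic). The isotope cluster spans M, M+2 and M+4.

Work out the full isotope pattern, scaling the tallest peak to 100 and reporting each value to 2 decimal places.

Thallium pattern (n=1): 0.2952 : 0.7048
Antimony pattern (n=1): 0.5720 : 0.4280
Convolve the two distributions (both contribute in 2-u steps):
  M: 0.2952×0.5720 = 0.168854
  M+2: 0.2952×0.4280 + 0.7048×0.5720 = 0.529491
  M+4: 0.7048×0.4280 = 0.301654
Scale to base peak (0.529491) = 100: 31.89 : 100.00 : 56.97

31.89 : 100.00 : 56.97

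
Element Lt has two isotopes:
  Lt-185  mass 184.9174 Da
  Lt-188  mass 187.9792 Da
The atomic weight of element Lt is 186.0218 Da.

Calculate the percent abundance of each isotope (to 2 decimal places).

Let x be the fractional abundance of Lt-185; then Lt-188 has abundance 1 − x.
184.9174·x + 187.9792·(1 − x) = 186.0218
(184.9174 − 187.9792)·x = 186.0218 − 187.9792
x = -1.9574 / -3.0618 = 0.63930 → 63.93% Lt-185, 36.07% Lt-188.

Lt-185: 63.93%, Lt-188: 36.07%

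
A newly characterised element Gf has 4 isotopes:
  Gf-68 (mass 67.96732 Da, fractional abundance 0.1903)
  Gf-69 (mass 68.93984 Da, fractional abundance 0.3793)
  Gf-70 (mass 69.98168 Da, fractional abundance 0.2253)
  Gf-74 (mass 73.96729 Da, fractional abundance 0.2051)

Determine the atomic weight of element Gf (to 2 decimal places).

Weight each isotope mass by its fractional abundance: 0.1903 × 67.96732 + 0.3793 × 68.93984 + 0.2253 × 69.98168 + 0.2051 × 73.96729
= 12.934181 + 26.148881 + 15.766873 + 15.170691 = 70.020626 Da

70.02 Da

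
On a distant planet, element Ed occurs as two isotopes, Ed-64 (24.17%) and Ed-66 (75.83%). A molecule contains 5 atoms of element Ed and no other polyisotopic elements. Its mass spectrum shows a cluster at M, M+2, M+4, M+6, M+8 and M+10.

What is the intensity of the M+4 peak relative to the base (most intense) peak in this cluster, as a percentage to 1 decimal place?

Term probabilities: M 0.0008, M+2 0.0129, M+4 0.0812, M+6 0.2547, M+8 0.3996, M+10 0.2507. Base peak = M+8.
P(M+8) = C(5,4) × 0.2417^1 × 0.7583^4 = 5 × 0.2417 × 0.33064672 = 0.399587 (base)
P(M+4) = C(5,2) × 0.2417^3 × 0.7583^2 = 10 × 0.01411985 × 0.57501889 = 0.081192
Relative intensity = 0.081192 / 0.399587 × 100 = 20.3

20.3%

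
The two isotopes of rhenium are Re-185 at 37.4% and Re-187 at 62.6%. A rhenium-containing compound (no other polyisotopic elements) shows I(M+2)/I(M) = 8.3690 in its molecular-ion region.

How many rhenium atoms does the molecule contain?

For n independent Re atoms, I(M+2)/I(M) = n · (abundance Re-187) / (abundance Re-185) = n · 0.626/0.374.
n = 8.3690 × 0.374/0.626 = 5.00 ≈ 5

5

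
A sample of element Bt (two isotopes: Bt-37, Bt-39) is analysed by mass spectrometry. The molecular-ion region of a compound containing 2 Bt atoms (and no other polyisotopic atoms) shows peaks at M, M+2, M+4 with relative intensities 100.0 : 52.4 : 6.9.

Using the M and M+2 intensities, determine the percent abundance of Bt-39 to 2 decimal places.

If p is the fraction of Bt that is Bt-37, then I(M+2)/I(M) = [C(2,1)·p^1·(1−p)] / p^2 = 2·(1−p)/p = 52.4/100.0 = 0.5240
(1−p)/p = 0.5240/2 = 0.2620  ⇒  p = 1/(1 + 0.2620) = 0.7924
Bt-37: 79.24%, Bt-39: 20.76%.

20.76%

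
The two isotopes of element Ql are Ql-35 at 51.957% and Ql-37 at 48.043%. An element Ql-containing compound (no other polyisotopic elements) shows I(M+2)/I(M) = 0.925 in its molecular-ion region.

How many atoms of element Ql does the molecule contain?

The M+2/M ratio from n Ql atoms is n · q/p = n · 0.48043/0.51957.
n = 0.925 × 0.51957/0.48043 = 1.00 ≈ 1

1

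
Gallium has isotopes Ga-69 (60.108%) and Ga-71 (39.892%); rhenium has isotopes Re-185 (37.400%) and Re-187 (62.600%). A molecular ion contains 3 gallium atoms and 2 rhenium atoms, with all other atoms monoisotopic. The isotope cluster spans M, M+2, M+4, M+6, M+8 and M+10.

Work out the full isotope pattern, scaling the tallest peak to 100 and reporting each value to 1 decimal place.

9.3 : 49.5 : 100.0 : 95.4 : 43.4 : 7.6

Gallium pattern (n=3): 0.2171685 : 0.432386 : 0.2869625 : 0.063483
Rhenium pattern (n=2): 0.139876 : 0.468248 : 0.391876
Convolve the two distributions (both contribute in 2-u steps):
  M: 0.2171685×0.139876 = 0.030377
  M+2: 0.2171685×0.468248 + 0.432386×0.139876 = 0.162169
  M+4: 0.2171685×0.391876 + 0.432386×0.468248 + 0.2869625×0.139876 = 0.327706
  M+6: 0.432386×0.391876 + 0.2869625×0.468248 + 0.063483×0.139876 = 0.312691
  M+8: 0.2869625×0.391876 + 0.063483×0.468248 = 0.142180
  M+10: 0.063483×0.391876 = 0.024877
Scale to base peak (0.327706) = 100: 9.3 : 49.5 : 100.0 : 95.4 : 43.4 : 7.6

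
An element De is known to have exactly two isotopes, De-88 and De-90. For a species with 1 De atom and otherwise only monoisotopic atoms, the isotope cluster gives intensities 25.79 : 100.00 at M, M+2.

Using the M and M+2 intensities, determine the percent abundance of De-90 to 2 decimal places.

Let p = fractional abundance of De-88. I(M+2)/I(M) = [C(1,1)·p^0·(1−p)] / p^1 = 1·(1−p)/p = 100.00/25.79 = 3.8775
(1−p)/p = 3.8775/1 = 3.8775  ⇒  p = 1/(1 + 3.8775) = 0.2050
De-88: 20.50%, De-90: 79.50%.

79.50%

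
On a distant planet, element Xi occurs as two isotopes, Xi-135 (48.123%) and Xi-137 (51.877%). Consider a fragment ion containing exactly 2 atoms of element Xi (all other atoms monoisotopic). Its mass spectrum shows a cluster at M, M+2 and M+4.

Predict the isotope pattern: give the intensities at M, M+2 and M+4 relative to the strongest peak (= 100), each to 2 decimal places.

Expanding (0.48123 + 0.51877)^2:
P(M) = 0.48123^2 = 0.231582
P(M+2) = 2 × 0.48123^1 × 0.51877^1 = 0.499295
P(M+4) = 0.51877^2 = 0.269122
The M+2 peak is largest (0.499295); scaling to 100 gives 46.38 : 100.00 : 53.90.

46.38 : 100.00 : 53.90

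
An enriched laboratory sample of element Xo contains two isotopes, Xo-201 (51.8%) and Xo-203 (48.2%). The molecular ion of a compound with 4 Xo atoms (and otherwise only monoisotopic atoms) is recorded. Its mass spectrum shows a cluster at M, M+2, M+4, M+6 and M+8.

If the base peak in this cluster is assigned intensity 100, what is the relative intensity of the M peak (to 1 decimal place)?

Binomial terms of (0.518 + 0.482)^4: M 0.0720, M+2 0.2680, M+4 0.3740, M+6 0.2320, M+8 0.0540 → M+4 is the base peak.
P(M+4) = C(4,2) × 0.518^2 × 0.482^2 = 6 × 0.268324 × 0.232324 = 0.374029 (base)
P(M) = C(4,0) × 0.518^4 × 0.482^0 = 1 × 0.07199777 × 1.0000 = 0.071998
Relative intensity = 0.071998 / 0.374029 × 100 = 19.2

19.2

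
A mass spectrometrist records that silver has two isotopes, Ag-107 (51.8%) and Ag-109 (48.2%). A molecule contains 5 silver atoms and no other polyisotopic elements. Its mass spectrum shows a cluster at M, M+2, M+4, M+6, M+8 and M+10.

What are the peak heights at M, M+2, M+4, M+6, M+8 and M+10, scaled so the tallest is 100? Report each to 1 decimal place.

11.5 : 53.7 : 100.0 : 93.1 : 43.3 : 8.1

The 5 Ag atoms are independent, so intensities follow the terms of (0.518 + 0.482)^5.
P(M) = 0.518^5 = 0.037295
P(M+2) = 5 × 0.518^4 × 0.482^1 = 0.173515
P(M+4) = 10 × 0.518^3 × 0.482^2 = 0.322911
P(M+6) = 10 × 0.518^2 × 0.482^3 = 0.300470
P(M+8) = 5 × 0.518^1 × 0.482^4 = 0.139794
P(M+10) = 0.482^5 = 0.026016
The M+4 peak is largest (0.322911); scaling to 100 gives 11.5 : 53.7 : 100.0 : 93.1 : 43.3 : 8.1.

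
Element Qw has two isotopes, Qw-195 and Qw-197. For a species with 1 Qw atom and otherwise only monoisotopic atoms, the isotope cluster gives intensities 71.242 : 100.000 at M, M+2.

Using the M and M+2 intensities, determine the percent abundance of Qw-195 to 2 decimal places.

Let p = fractional abundance of Qw-195. I(M+2)/I(M) = [C(1,1)·p^0·(1−p)] / p^1 = 1·(1−p)/p = 100.000/71.242 = 1.4037
(1−p)/p = 1.4037/1 = 1.4037  ⇒  p = 1/(1 + 1.4037) = 0.4160
Qw-195: 41.60%, Qw-197: 58.40%.

41.60%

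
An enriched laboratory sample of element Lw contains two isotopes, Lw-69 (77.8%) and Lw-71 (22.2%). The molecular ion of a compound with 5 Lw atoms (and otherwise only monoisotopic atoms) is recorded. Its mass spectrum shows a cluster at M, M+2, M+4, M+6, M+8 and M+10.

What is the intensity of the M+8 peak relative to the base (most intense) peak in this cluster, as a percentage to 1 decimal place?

(0.778 + 0.222)^5 gives M 0.2850, M+2 0.4067, M+4 0.2321, M+6 0.0662, M+8 0.0094, M+10 0.0005; the largest is M+2.
P(M+2) = C(5,1) × 0.778^4 × 0.222^1 = 5 × 0.36636872 × 0.2220 = 0.406669 (base)
P(M+8) = C(5,4) × 0.778^1 × 0.222^4 = 5 × 0.7780 × 0.00242891 = 0.009448
Relative intensity = 0.009448 / 0.406669 × 100 = 2.3

2.3%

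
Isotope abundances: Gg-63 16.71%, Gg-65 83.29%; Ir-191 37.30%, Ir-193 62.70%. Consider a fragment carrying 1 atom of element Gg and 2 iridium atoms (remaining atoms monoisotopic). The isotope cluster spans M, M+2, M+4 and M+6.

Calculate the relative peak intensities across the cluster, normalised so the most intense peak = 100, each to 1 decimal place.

Element Gg pattern (n=1): 0.1671 : 0.8329
Iridium pattern (n=2): 0.139129 : 0.467742 : 0.393129
Convolve the two distributions (both contribute in 2-u steps):
  M: 0.1671×0.139129 = 0.023248
  M+2: 0.1671×0.467742 + 0.8329×0.139129 = 0.194040
  M+4: 0.1671×0.393129 + 0.8329×0.467742 = 0.455274
  M+6: 0.8329×0.393129 = 0.327437
Scale to base peak (0.455274) = 100: 5.1 : 42.6 : 100.0 : 71.9

5.1 : 42.6 : 100.0 : 71.9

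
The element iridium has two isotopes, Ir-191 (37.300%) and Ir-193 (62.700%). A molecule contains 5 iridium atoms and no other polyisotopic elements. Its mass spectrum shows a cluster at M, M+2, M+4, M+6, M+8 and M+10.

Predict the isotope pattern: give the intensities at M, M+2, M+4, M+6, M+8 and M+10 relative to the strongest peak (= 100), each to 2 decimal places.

2.11 : 17.70 : 59.49 : 100.00 : 84.05 : 28.26

The 5 Ir atoms are independent, so intensities follow the terms of (0.37300 + 0.62700)^5.
P(M) = 0.37300^5 = 0.007220
P(M+2) = 5 × 0.37300^4 × 0.62700^1 = 0.060684
P(M+4) = 10 × 0.37300^3 × 0.62700^2 = 0.204015
P(M+6) = 10 × 0.37300^2 × 0.62700^3 = 0.342942
P(M+8) = 5 × 0.37300^1 × 0.62700^4 = 0.288237
P(M+10) = 0.62700^5 = 0.096903
The M+6 peak is largest (0.342942); scaling to 100 gives 2.11 : 17.70 : 59.49 : 100.00 : 84.05 : 28.26.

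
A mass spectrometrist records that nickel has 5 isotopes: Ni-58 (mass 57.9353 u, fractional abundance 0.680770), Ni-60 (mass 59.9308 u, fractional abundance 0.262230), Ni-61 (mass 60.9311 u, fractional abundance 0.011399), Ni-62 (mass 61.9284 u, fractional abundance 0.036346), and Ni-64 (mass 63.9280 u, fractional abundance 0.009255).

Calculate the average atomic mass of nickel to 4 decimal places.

Weight each isotope mass by its fractional abundance: 0.680770 × 57.9353 + 0.262230 × 59.9308 + 0.011399 × 60.9311 + 0.036346 × 61.9284 + 0.009255 × 63.9280
= 39.44061 + 15.71565 + 0.69455 + 2.25085 + 0.59165 = 58.69331 u

58.6933 u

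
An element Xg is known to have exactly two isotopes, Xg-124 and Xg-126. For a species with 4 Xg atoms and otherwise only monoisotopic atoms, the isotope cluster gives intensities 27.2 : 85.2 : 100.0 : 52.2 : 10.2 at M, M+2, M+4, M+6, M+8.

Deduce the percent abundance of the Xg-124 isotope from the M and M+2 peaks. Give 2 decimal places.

56.08%

If p is the fraction of Xg that is Xg-124, then I(M+2)/I(M) = [C(4,1)·p^3·(1−p)] / p^4 = 4·(1−p)/p = 85.2/27.2 = 3.1324
(1−p)/p = 3.1324/4 = 0.7831  ⇒  p = 1/(1 + 0.7831) = 0.5608
Xg-124: 56.08%, Xg-126: 43.92%.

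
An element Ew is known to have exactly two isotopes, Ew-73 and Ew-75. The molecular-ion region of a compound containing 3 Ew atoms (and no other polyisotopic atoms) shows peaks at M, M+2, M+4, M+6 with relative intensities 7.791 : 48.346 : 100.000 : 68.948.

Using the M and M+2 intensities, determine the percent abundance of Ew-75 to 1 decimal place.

If p is the fraction of Ew that is Ew-73, then I(M+2)/I(M) = [C(3,1)·p^2·(1−p)] / p^3 = 3·(1−p)/p = 48.346/7.791 = 6.2054
(1−p)/p = 6.2054/3 = 2.0685  ⇒  p = 1/(1 + 2.0685) = 0.3259
Ew-73: 32.6%, Ew-75: 67.4%.

67.4%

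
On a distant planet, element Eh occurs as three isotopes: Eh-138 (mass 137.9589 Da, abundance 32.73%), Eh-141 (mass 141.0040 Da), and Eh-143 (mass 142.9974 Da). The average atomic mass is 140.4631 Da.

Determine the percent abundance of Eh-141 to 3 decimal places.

Let x and y be the fractions of Eh-141 and Eh-143. Then x + y = 1 − 0.3273 = 0.6727 and 141.0040x + 142.9974y = 140.4631 − 0.3273×137.9589 = 95.30915203.
Substituting: 141.0040x + 142.9974(0.6727 − x) = 95.30915203
(141.0040 − 142.9974)x = -0.88519895  ⇒  x = 0.44406, y = 0.22864
Eh-141: 44.406%, Eh-143: 22.864%.

44.406%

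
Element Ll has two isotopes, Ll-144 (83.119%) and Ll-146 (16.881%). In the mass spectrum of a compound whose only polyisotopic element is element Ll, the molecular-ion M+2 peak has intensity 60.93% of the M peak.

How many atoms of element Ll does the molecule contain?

3

With n Ll atoms, P(M+2)/P(M) = C(n,1)·p^(n−1)q / p^n = n·q/p = n · 0.16881/0.83119.
n = 0.6093 × 0.83119/0.16881 = 3.00 ≈ 3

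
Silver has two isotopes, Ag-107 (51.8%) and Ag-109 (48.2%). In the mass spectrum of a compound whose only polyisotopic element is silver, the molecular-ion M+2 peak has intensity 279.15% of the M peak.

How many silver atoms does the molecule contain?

The M+2/M ratio from n Ag atoms is n · q/p = n · 0.482/0.518.
n = 2.7915 × 0.518/0.482 = 3.00 ≈ 3

3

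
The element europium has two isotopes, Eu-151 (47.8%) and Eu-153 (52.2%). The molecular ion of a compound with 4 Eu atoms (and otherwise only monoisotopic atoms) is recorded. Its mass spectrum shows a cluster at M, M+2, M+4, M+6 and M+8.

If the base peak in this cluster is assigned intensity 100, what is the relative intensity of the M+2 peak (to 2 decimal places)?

Binomial terms of (0.478 + 0.522)^4: M 0.0522, M+2 0.2280, M+4 0.3735, M+6 0.2720, M+8 0.0742 → M+4 is the base peak.
P(M+4) = C(4,2) × 0.478^2 × 0.522^2 = 6 × 0.228484 × 0.272484 = 0.373549 (base)
P(M+2) = C(4,1) × 0.478^3 × 0.522^1 = 4 × 0.10921535 × 0.5220 = 0.228042
Relative intensity = 0.228042 / 0.373549 × 100 = 61.05

61.05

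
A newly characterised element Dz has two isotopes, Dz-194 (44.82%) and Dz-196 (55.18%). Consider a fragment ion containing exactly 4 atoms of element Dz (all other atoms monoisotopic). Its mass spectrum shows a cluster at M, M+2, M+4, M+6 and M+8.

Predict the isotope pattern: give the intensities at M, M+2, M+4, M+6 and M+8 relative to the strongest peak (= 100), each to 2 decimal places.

Each Dz atom is independently Dz-194 (p = 0.4482) or Dz-196 (q = 0.5518); the cluster is the binomial expansion (p + q)^4.
P(M) = 0.4482^4 = 0.040354
P(M+2) = 4 × 0.4482^3 × 0.5518^1 = 0.198727
P(M+4) = 6 × 0.4482^2 × 0.5518^2 = 0.366993
P(M+6) = 4 × 0.4482^1 × 0.5518^3 = 0.301215
P(M+8) = 0.5518^4 = 0.092710
The M+4 peak is largest (0.366993); scaling to 100 gives 11.00 : 54.15 : 100.00 : 82.08 : 25.26.

11.00 : 54.15 : 100.00 : 82.08 : 25.26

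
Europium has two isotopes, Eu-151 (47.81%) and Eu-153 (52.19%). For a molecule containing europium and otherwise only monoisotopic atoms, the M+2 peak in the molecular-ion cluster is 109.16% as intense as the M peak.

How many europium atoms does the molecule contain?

The M+2/M ratio from n Eu atoms is n · q/p = n · 0.5219/0.4781.
n = 1.0916 × 0.4781/0.5219 = 1.00 ≈ 1

1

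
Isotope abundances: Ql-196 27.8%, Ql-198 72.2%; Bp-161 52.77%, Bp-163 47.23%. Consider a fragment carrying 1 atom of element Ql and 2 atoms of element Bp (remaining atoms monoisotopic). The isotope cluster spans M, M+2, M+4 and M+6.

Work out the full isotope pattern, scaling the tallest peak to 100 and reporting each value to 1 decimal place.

18.3 : 80.5 : 100.0 : 38.2

Element Ql pattern (n=1): 0.2780 : 0.7220
Element Bp pattern (n=2): 0.27846729 : 0.49846542 : 0.22306729
Convolve the two distributions (both contribute in 2-u steps):
  M: 0.2780×0.27846729 = 0.077414
  M+2: 0.2780×0.49846542 + 0.7220×0.27846729 = 0.339627
  M+4: 0.2780×0.22306729 + 0.7220×0.49846542 = 0.421905
  M+6: 0.7220×0.22306729 = 0.161055
Scale to base peak (0.421905) = 100: 18.3 : 80.5 : 100.0 : 38.2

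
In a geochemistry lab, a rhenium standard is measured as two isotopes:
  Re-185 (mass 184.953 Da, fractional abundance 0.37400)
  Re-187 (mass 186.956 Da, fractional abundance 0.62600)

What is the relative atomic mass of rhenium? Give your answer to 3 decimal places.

186.207 Da

Weight each isotope mass by its fractional abundance: 0.37400 × 184.953 + 0.62600 × 186.956
= 69.1724 + 117.0345 = 186.2069 Da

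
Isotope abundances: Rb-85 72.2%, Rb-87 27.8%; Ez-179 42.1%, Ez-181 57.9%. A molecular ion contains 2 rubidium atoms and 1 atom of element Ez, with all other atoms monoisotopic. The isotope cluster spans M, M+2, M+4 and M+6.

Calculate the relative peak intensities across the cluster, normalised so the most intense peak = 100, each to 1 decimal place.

Rubidium pattern (n=2): 0.521284 : 0.401432 : 0.077284
Element Ez pattern (n=1): 0.4210 : 0.5790
Convolve the two distributions (both contribute in 2-u steps):
  M: 0.521284×0.4210 = 0.219461
  M+2: 0.521284×0.5790 + 0.401432×0.4210 = 0.470826
  M+4: 0.401432×0.5790 + 0.077284×0.4210 = 0.264966
  M+6: 0.077284×0.5790 = 0.044747
Scale to base peak (0.470826) = 100: 46.6 : 100.0 : 56.3 : 9.5

46.6 : 100.0 : 56.3 : 9.5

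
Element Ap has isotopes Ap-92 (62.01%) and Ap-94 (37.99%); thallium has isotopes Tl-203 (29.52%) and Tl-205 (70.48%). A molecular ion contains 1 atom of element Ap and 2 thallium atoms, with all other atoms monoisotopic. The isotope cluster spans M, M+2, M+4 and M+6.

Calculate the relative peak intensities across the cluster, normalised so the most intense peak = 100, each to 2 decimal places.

11.59 : 62.46 : 100.00 : 40.49

Element Ap pattern (n=1): 0.6201 : 0.3799
Thallium pattern (n=2): 0.08714304 : 0.41611392 : 0.49674304
Convolve the two distributions (both contribute in 2-u steps):
  M: 0.6201×0.08714304 = 0.054037
  M+2: 0.6201×0.41611392 + 0.3799×0.08714304 = 0.291138
  M+4: 0.6201×0.49674304 + 0.3799×0.41611392 = 0.466112
  M+6: 0.3799×0.49674304 = 0.188713
Scale to base peak (0.466112) = 100: 11.59 : 62.46 : 100.00 : 40.49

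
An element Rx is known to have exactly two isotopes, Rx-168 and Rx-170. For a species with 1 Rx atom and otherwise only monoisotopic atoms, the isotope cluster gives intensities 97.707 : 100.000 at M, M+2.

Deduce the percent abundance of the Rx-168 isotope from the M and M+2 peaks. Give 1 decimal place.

Let p = fractional abundance of Rx-168. I(M+2)/I(M) = [C(1,1)·p^0·(1−p)] / p^1 = 1·(1−p)/p = 100.000/97.707 = 1.0235
(1−p)/p = 1.0235/1 = 1.0235  ⇒  p = 1/(1 + 1.0235) = 0.4942
Rx-168: 49.4%, Rx-170: 50.6%.

49.4%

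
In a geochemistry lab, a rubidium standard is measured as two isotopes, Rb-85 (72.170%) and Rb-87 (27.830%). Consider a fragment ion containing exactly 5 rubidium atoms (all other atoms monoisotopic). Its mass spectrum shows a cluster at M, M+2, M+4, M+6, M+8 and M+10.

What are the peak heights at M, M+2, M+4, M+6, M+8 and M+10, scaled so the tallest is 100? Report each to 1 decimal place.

The 5 Rb atoms are independent, so intensities follow the terms of (0.72170 + 0.27830)^5.
P(M) = 0.72170^5 = 0.195787
P(M+2) = 5 × 0.72170^4 × 0.27830^1 = 0.377494
P(M+4) = 10 × 0.72170^3 × 0.27830^2 = 0.291136
P(M+6) = 10 × 0.72170^2 × 0.27830^3 = 0.112267
P(M+8) = 5 × 0.72170^1 × 0.27830^4 = 0.021646
P(M+10) = 0.27830^5 = 0.001669
The M+2 peak is largest (0.377494); scaling to 100 gives 51.9 : 100.0 : 77.1 : 29.7 : 5.7 : 0.4.

51.9 : 100.0 : 77.1 : 29.7 : 5.7 : 0.4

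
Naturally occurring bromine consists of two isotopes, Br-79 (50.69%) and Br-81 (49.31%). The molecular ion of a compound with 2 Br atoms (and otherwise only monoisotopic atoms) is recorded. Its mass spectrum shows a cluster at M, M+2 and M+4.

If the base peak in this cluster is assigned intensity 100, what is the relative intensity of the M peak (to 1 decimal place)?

Binomial terms of (0.5069 + 0.4931)^2: M 0.2569, M+2 0.4999, M+4 0.2431 → M+2 is the base peak.
P(M+2) = C(2,1) × 0.5069^1 × 0.4931^1 = 2 × 0.5069 × 0.4931 = 0.499905 (base)
P(M) = C(2,0) × 0.5069^2 × 0.4931^0 = 1 × 0.25694761 × 1.0000 = 0.256948
Relative intensity = 0.256948 / 0.499905 × 100 = 51.4

51.4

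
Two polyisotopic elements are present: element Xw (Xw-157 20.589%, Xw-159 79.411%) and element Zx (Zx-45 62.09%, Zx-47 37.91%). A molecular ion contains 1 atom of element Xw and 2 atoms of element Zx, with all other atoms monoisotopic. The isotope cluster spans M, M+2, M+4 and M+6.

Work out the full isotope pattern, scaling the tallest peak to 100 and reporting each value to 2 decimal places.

19.67 : 99.91 : 100.00 : 28.29

Element Xw pattern (n=1): 0.20589 : 0.79411
Element Zx pattern (n=2): 0.38551681 : 0.47076638 : 0.14371681
Convolve the two distributions (both contribute in 2-u steps):
  M: 0.20589×0.38551681 = 0.079374
  M+2: 0.20589×0.47076638 + 0.79411×0.38551681 = 0.403069
  M+4: 0.20589×0.14371681 + 0.79411×0.47076638 = 0.403430
  M+6: 0.79411×0.14371681 = 0.114127
Scale to base peak (0.403430) = 100: 19.67 : 99.91 : 100.00 : 28.29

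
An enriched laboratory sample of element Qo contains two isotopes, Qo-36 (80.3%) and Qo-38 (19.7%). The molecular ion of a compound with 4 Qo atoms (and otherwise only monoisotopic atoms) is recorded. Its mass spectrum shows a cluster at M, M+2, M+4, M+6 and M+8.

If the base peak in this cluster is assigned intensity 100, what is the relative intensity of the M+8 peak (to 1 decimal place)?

0.4

(0.803 + 0.197)^4 gives M 0.4158, M+2 0.4080, M+4 0.1501, M+6 0.0246, M+8 0.0015; the largest is M.
P(M) = C(4,0) × 0.803^4 × 0.197^0 = 1 × 0.41577865 × 1.0000 = 0.415779 (base)
P(M+8) = C(4,4) × 0.803^0 × 0.197^4 = 1 × 1.0000 × 0.00150614 = 0.001506
Relative intensity = 0.001506 / 0.415779 × 100 = 0.4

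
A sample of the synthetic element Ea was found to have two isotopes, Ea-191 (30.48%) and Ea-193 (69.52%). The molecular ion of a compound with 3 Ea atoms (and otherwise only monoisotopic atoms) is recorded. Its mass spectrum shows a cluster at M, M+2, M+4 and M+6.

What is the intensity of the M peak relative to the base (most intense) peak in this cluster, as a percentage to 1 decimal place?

Term probabilities: M 0.0283, M+2 0.1938, M+4 0.4419, M+6 0.3360. Base peak = M+4.
P(M+4) = C(3,2) × 0.3048^1 × 0.6952^2 = 3 × 0.3048 × 0.48330304 = 0.441932 (base)
P(M) = C(3,0) × 0.3048^3 × 0.6952^0 = 1 × 0.02831685 × 1.0000 = 0.028317
Relative intensity = 0.028317 / 0.441932 × 100 = 6.4

6.4%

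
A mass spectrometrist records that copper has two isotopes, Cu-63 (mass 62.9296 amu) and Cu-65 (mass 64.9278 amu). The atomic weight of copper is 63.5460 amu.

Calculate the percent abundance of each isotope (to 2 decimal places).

Let x be the fractional abundance of Cu-63; then Cu-65 has abundance 1 − x.
62.9296·x + 64.9278·(1 − x) = 63.5460
(62.9296 − 64.9278)·x = 63.5460 − 64.9278
x = -1.3818 / -1.9982 = 0.69152 → 69.15% Cu-63, 30.85% Cu-65.

Cu-63: 69.15%, Cu-65: 30.85%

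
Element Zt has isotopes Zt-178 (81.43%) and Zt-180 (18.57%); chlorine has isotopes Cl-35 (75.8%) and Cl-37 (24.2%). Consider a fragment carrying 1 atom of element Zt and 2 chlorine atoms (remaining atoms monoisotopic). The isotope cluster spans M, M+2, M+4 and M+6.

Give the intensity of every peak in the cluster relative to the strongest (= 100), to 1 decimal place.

Element Zt pattern (n=1): 0.8143 : 0.1857
Chlorine pattern (n=2): 0.574564 : 0.366872 : 0.058564
Convolve the two distributions (both contribute in 2-u steps):
  M: 0.8143×0.574564 = 0.467867
  M+2: 0.8143×0.366872 + 0.1857×0.574564 = 0.405440
  M+4: 0.8143×0.058564 + 0.1857×0.366872 = 0.115817
  M+6: 0.1857×0.058564 = 0.010875
Scale to base peak (0.467867) = 100: 100.0 : 86.7 : 24.8 : 2.3

100.0 : 86.7 : 24.8 : 2.3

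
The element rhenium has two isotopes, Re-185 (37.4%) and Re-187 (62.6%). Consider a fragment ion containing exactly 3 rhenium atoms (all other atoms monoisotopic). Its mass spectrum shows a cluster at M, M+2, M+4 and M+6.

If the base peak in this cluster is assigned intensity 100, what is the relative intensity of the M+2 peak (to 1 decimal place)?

Binomial terms of (0.374 + 0.626)^3: M 0.0523, M+2 0.2627, M+4 0.4397, M+6 0.2453 → M+4 is the base peak.
P(M+4) = C(3,2) × 0.374^1 × 0.626^2 = 3 × 0.3740 × 0.391876 = 0.439685 (base)
P(M+2) = C(3,1) × 0.374^2 × 0.626^1 = 3 × 0.139876 × 0.6260 = 0.262687
Relative intensity = 0.262687 / 0.439685 × 100 = 59.7

59.7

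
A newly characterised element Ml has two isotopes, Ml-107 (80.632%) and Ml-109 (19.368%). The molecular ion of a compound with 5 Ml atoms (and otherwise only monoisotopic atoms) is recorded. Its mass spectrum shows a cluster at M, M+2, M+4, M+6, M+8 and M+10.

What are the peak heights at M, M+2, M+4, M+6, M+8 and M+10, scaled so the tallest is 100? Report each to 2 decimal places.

83.26 : 100.00 : 48.04 : 11.54 : 1.39 : 0.07

Each Ml atom is independently Ml-107 (p = 0.80632) or Ml-109 (q = 0.19368); the cluster is the binomial expansion (p + q)^5.
P(M) = 0.80632^5 = 0.340829
P(M+2) = 5 × 0.80632^4 × 0.19368^1 = 0.409340
P(M+4) = 10 × 0.80632^3 × 0.19368^2 = 0.196649
P(M+6) = 10 × 0.80632^2 × 0.19368^3 = 0.047236
P(M+8) = 5 × 0.80632^1 × 0.19368^4 = 0.005673
P(M+10) = 0.19368^5 = 0.000273
The M+2 peak is largest (0.409340); scaling to 100 gives 83.26 : 100.00 : 48.04 : 11.54 : 1.39 : 0.07.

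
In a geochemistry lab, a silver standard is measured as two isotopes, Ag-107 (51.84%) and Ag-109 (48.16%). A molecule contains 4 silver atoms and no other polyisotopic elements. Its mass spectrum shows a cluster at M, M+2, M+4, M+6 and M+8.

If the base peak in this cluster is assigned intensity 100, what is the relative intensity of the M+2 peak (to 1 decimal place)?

71.8

(0.5184 + 0.4816)^4 gives M 0.0722, M+2 0.2684, M+4 0.3740, M+6 0.2316, M+8 0.0538; the largest is M+4.
P(M+4) = C(4,2) × 0.5184^2 × 0.4816^2 = 6 × 0.26873856 × 0.23193856 = 0.373985 (base)
P(M+2) = C(4,1) × 0.5184^3 × 0.4816^1 = 4 × 0.13931407 × 0.4816 = 0.268375
Relative intensity = 0.268375 / 0.373985 × 100 = 71.8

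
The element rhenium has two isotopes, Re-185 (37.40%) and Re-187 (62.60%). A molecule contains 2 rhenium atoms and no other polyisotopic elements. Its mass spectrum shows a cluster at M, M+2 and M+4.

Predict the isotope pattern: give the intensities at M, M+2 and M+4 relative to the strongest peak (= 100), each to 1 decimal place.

Each Re atom is independently Re-185 (p = 0.3740) or Re-187 (q = 0.6260); the cluster is the binomial expansion (p + q)^2.
P(M) = 0.3740^2 = 0.139876
P(M+2) = 2 × 0.3740^1 × 0.6260^1 = 0.468248
P(M+4) = 0.6260^2 = 0.391876
The M+2 peak is largest (0.468248); scaling to 100 gives 29.9 : 100.0 : 83.7.

29.9 : 100.0 : 83.7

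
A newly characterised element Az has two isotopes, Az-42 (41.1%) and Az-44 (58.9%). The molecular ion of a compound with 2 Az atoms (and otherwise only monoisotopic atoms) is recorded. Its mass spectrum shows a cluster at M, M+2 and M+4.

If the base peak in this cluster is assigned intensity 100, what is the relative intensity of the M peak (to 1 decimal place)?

34.9

(0.411 + 0.589)^2 gives M 0.1689, M+2 0.4842, M+4 0.3469; the largest is M+2.
P(M+2) = C(2,1) × 0.411^1 × 0.589^1 = 2 × 0.4110 × 0.5890 = 0.484158 (base)
P(M) = C(2,0) × 0.411^2 × 0.589^0 = 1 × 0.168921 × 1.0000 = 0.168921
Relative intensity = 0.168921 / 0.484158 × 100 = 34.9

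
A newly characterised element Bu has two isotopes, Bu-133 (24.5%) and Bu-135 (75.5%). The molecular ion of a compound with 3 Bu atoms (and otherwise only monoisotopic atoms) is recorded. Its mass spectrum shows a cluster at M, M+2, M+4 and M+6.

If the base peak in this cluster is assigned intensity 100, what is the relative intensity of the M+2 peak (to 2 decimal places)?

Binomial terms of (0.245 + 0.755)^3: M 0.0147, M+2 0.1360, M+4 0.4190, M+6 0.4304 → M+6 is the base peak.
P(M+6) = C(3,3) × 0.245^0 × 0.755^3 = 1 × 1.0000 × 0.43036887 = 0.430369 (base)
P(M+2) = C(3,1) × 0.245^2 × 0.755^1 = 3 × 0.060025 × 0.7550 = 0.135957
Relative intensity = 0.135957 / 0.430369 × 100 = 31.59

31.59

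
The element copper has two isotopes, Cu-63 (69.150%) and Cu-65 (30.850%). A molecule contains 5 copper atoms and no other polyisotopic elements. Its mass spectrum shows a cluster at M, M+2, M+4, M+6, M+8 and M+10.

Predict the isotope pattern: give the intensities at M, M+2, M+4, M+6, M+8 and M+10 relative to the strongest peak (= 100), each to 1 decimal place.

Expanding (0.69150 + 0.30850)^5:
P(M) = 0.69150^5 = 0.158111
P(M+2) = 5 × 0.69150^4 × 0.30850^1 = 0.352691
P(M+4) = 10 × 0.69150^3 × 0.30850^2 = 0.314693
P(M+6) = 10 × 0.69150^2 × 0.30850^3 = 0.140394
P(M+8) = 5 × 0.69150^1 × 0.30850^4 = 0.031317
P(M+10) = 0.30850^5 = 0.002794
The M+2 peak is largest (0.352691); scaling to 100 gives 44.8 : 100.0 : 89.2 : 39.8 : 8.9 : 0.8.

44.8 : 100.0 : 89.2 : 39.8 : 8.9 : 0.8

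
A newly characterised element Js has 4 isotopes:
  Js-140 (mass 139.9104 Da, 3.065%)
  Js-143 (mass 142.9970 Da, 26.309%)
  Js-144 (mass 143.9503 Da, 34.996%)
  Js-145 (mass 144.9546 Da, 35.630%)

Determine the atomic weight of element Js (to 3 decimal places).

143.934 Da

Weight each isotope mass by its fractional abundance: 0.03065 × 139.9104 + 0.26309 × 142.9970 + 0.34996 × 143.9503 + 0.35630 × 144.9546
= 4.28825 + 37.62108 + 50.37685 + 51.64732 = 143.93350 Da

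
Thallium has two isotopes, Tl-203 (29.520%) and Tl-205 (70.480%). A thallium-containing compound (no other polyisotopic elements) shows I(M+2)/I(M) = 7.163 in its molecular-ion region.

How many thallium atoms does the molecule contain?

With n Tl atoms, P(M+2)/P(M) = C(n,1)·p^(n−1)q / p^n = n·q/p = n · 0.70480/0.29520.
n = 7.163 × 0.29520/0.70480 = 3.00 ≈ 3

3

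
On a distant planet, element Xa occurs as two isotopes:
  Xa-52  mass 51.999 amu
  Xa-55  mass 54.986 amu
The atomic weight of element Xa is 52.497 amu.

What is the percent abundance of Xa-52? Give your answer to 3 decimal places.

Let x be the fractional abundance of Xa-52; then Xa-55 has abundance 1 − x.
51.999·x + 54.986·(1 − x) = 52.497
(51.999 − 54.986)·x = 52.497 − 54.986
x = -2.489 / -2.987 = 0.83328 → 83.328% Xa-52, 16.672% Xa-55.

83.328%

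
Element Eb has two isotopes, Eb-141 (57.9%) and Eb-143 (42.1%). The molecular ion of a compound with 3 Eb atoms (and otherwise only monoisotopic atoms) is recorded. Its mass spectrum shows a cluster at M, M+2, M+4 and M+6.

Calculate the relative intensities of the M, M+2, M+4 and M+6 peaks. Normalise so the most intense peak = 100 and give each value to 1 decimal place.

45.8 : 100.0 : 72.7 : 17.6

Each Eb atom is independently Eb-141 (p = 0.579) or Eb-143 (q = 0.421); the cluster is the binomial expansion (p + q)^3.
P(M) = 0.579^3 = 0.194105
P(M+2) = 3 × 0.579^2 × 0.421^1 = 0.423409
P(M+4) = 3 × 0.579^1 × 0.421^2 = 0.307868
P(M+6) = 0.421^3 = 0.074618
The M+2 peak is largest (0.423409); scaling to 100 gives 45.8 : 100.0 : 72.7 : 17.6.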